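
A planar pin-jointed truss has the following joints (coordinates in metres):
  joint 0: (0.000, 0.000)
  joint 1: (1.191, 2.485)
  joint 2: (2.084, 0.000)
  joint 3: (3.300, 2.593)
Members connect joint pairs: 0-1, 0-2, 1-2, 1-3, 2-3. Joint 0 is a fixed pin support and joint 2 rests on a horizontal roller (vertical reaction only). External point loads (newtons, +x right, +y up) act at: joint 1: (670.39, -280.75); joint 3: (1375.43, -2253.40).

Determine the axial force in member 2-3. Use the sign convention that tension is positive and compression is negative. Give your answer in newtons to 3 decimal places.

-2629.828

N=4 nodes, M=5 members, R=3 reactions → 2N=8, M+R=8
member 0 (0-1): L=2.7557, (cx,cy)=(0.4322,0.9018)
member 1 (0-2): L=2.0840, (cx,cy)=(1.0000,0.0000)
member 2 (1-2): L=2.6406, (cx,cy)=(0.3382,-0.9411)
member 3 (1-3): L=2.1118, (cx,cy)=(0.9987,0.0511)
member 4 (2-3): L=2.8640, (cx,cy)=(0.4246,0.9054)
solve A·x = −loads:
  F[0-1] = +4108.8779 N (tension)
  F[0-2] = +269.9625 N (tension)
  F[1-2] = -4100.0011 N (compression)
  F[1-3] = +2495.2835 N (tension)
  F[2-3] = -2629.8283 N (compression)
  Rx@0 = -2045.8200 N
  Ry@0 = -3705.2945 N
  Ry@2 = +6239.4445 N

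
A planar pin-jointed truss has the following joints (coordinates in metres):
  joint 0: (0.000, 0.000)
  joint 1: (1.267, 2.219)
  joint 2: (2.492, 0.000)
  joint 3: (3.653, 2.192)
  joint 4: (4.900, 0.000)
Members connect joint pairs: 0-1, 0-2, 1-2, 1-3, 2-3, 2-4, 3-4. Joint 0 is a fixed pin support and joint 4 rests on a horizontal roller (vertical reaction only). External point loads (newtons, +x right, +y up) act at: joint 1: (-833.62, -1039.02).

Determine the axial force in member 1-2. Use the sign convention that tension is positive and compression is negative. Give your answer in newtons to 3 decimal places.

122.799

N=5 nodes, M=7 members, R=3 reactions → 2N=10, M+R=10
member 0 (0-1): L=2.5552, (cx,cy)=(0.4958,0.8684)
member 1 (0-2): L=2.4920, (cx,cy)=(1.0000,0.0000)
member 2 (1-2): L=2.5347, (cx,cy)=(0.4833,-0.8755)
member 3 (1-3): L=2.3862, (cx,cy)=(0.9999,-0.0113)
member 4 (2-3): L=2.4805, (cx,cy)=(0.4681,0.8837)
member 5 (2-4): L=2.4080, (cx,cy)=(1.0000,0.0000)
member 6 (3-4): L=2.5219, (cx,cy)=(0.4945,-0.8692)
solve A·x = −loads:
  F[0-1] = -1321.8038 N (compression)
  F[0-2] = -178.2116 N (compression)
  F[1-2] = +122.7985 N (tension)
  F[1-3] = +118.8712 N (tension)
  F[2-3] = -121.6531 N (compression)
  F[2-4] = -61.9233 N (compression)
  F[3-4] = +125.2309 N (tension)
  Rx@0 = +833.6200 N
  Ry@0 = +1147.8699 N
  Ry@4 = -108.8499 N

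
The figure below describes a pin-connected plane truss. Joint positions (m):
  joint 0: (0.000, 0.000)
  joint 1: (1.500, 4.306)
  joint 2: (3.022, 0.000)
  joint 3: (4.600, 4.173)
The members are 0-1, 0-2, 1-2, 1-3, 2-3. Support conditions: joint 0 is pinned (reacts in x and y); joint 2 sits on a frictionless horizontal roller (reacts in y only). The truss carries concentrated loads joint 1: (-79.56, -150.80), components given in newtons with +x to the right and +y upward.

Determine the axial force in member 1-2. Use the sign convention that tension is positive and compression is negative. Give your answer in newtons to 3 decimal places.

N=4 nodes, M=5 members, R=3 reactions → 2N=8, M+R=8
member 0 (0-1): L=4.5598, (cx,cy)=(0.3290,0.9443)
member 1 (0-2): L=3.0220, (cx,cy)=(1.0000,0.0000)
member 2 (1-2): L=4.5671, (cx,cy)=(0.3333,-0.9428)
member 3 (1-3): L=3.1029, (cx,cy)=(0.9991,-0.0429)
member 4 (2-3): L=4.4614, (cx,cy)=(0.3537,0.9354)
solve A·x = −loads:
  F[0-1] = -200.4703 N (compression)
  F[0-2] = -13.6127 N (compression)
  F[1-2] = +40.8477 N (tension)
  F[1-3] = -0.0000 N (tension)
  F[2-3] = +0.0000 N (tension)
  Rx@0 = +79.5600 N
  Ry@0 = +189.3127 N
  Ry@2 = -38.5127 N

40.848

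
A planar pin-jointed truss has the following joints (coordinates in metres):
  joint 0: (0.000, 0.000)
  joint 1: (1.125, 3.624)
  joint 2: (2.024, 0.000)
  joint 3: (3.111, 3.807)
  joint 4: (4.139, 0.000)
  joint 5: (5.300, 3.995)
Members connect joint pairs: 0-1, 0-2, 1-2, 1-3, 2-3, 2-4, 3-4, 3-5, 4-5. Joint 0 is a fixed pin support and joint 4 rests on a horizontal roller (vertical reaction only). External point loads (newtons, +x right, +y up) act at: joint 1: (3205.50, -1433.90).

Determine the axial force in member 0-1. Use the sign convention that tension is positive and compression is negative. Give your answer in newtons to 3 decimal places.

1845.463

N=6 nodes, M=9 members, R=3 reactions → 2N=12, M+R=12
member 0 (0-1): L=3.7946, (cx,cy)=(0.2965,0.9550)
member 1 (0-2): L=2.0240, (cx,cy)=(1.0000,0.0000)
member 2 (1-2): L=3.7338, (cx,cy)=(0.2408,-0.9706)
member 3 (1-3): L=1.9944, (cx,cy)=(0.9958,0.0918)
member 4 (2-3): L=3.9591, (cx,cy)=(0.2746,0.9616)
member 5 (2-4): L=2.1150, (cx,cy)=(1.0000,0.0000)
member 6 (3-4): L=3.9434, (cx,cy)=(0.2607,-0.9654)
member 7 (3-5): L=2.1971, (cx,cy)=(0.9963,0.0856)
member 8 (4-5): L=4.1603, (cx,cy)=(0.2791,0.9603)
solve A·x = −loads:
  F[0-1] = +1845.4629 N (tension)
  F[0-2] = +2658.3686 N (tension)
  F[1-2] = -3466.4178 N (compression)
  F[1-3] = -1831.4826 N (compression)
  F[2-3] = +3498.9000 N (tension)
  F[2-4] = +863.1184 N (tension)
  F[3-4] = -3310.8760 N (compression)
  F[3-5] = +0.0000 N (tension)
  F[4-5] = +0.0000 N (tension)
  Rx@0 = -3205.5000 N
  Ry@0 = -1762.4927 N
  Ry@4 = +3196.3927 N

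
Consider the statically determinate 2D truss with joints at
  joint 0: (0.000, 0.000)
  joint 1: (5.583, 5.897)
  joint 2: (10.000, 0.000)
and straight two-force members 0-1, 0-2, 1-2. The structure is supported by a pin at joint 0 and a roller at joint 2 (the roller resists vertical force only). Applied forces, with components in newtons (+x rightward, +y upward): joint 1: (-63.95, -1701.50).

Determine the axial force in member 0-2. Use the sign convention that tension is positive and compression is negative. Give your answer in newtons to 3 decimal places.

N=3 nodes, M=3 members, R=3 reactions → 2N=6, M+R=6
member 0 (0-1): L=8.1206, (cx,cy)=(0.6875,0.7262)
member 1 (0-2): L=10.0000, (cx,cy)=(1.0000,0.0000)
member 2 (1-2): L=7.3678, (cx,cy)=(0.5995,-0.8004)
solve A·x = −loads:
  F[0-1] = -1086.8769 N (compression)
  F[0-2] = +683.2876 N (tension)
  F[1-2] = -1139.7617 N (compression)
  Rx@0 = +63.9500 N
  Ry@0 = +789.2639 N
  Ry@2 = +912.2361 N

683.288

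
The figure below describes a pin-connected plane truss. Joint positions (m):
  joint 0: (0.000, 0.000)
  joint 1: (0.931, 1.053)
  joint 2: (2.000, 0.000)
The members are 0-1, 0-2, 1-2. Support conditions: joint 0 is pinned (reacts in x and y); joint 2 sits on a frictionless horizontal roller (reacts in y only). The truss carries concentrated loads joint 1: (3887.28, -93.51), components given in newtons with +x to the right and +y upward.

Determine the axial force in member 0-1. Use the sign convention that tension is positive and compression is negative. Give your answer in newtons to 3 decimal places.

2665.168

N=3 nodes, M=3 members, R=3 reactions → 2N=6, M+R=6
member 0 (0-1): L=1.4055, (cx,cy)=(0.6624,0.7492)
member 1 (0-2): L=2.0000, (cx,cy)=(1.0000,0.0000)
member 2 (1-2): L=1.5005, (cx,cy)=(0.7124,-0.7018)
solve A·x = −loads:
  F[0-1] = +2665.1676 N (tension)
  F[0-2] = +2121.9415 N (tension)
  F[1-2] = -2978.5056 N (compression)
  Rx@0 = -3887.2800 N
  Ry@0 = -1996.6718 N
  Ry@2 = +2090.1818 N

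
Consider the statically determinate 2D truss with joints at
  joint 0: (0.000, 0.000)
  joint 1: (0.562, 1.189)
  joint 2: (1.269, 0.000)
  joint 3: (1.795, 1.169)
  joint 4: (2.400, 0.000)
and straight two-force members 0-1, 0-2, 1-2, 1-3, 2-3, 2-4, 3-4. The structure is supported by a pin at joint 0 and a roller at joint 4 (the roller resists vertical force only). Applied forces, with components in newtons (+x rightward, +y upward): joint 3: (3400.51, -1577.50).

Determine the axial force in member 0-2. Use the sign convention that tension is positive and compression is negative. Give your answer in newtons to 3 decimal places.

2805.579

N=5 nodes, M=7 members, R=3 reactions → 2N=10, M+R=10
member 0 (0-1): L=1.3151, (cx,cy)=(0.4273,0.9041)
member 1 (0-2): L=1.2690, (cx,cy)=(1.0000,0.0000)
member 2 (1-2): L=1.3833, (cx,cy)=(0.5111,-0.8595)
member 3 (1-3): L=1.2332, (cx,cy)=(0.9999,-0.0162)
member 4 (2-3): L=1.2819, (cx,cy)=(0.4103,0.9119)
member 5 (2-4): L=1.1310, (cx,cy)=(1.0000,0.0000)
member 6 (3-4): L=1.3163, (cx,cy)=(0.4596,-0.8881)
solve A·x = −loads:
  F[0-1] = +1392.1902 N (tension)
  F[0-2] = +2805.5792 N (tension)
  F[1-2] = -1489.9731 N (compression)
  F[1-3] = +1356.6193 N (tension)
  F[2-3] = +1404.3446 N (tension)
  F[2-4] = +1467.8212 N (tension)
  F[3-4] = -3193.4873 N (compression)
  Rx@0 = -3400.5100 N
  Ry@0 = -1258.6703 N
  Ry@4 = +2836.1703 N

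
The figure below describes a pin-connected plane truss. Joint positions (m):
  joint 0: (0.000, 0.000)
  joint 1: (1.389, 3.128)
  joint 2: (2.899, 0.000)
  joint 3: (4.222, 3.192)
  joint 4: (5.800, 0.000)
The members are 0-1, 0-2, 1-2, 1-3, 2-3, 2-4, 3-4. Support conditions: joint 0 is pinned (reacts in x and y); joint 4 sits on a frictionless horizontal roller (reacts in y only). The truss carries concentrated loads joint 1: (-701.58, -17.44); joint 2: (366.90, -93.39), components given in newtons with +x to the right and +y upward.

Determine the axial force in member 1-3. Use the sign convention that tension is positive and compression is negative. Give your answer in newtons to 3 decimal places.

N=5 nodes, M=7 members, R=3 reactions → 2N=10, M+R=10
member 0 (0-1): L=3.4225, (cx,cy)=(0.4058,0.9139)
member 1 (0-2): L=2.8990, (cx,cy)=(1.0000,0.0000)
member 2 (1-2): L=3.4734, (cx,cy)=(0.4347,-0.9006)
member 3 (1-3): L=2.8337, (cx,cy)=(0.9997,0.0226)
member 4 (2-3): L=3.4553, (cx,cy)=(0.3829,0.9238)
member 5 (2-4): L=2.9010, (cx,cy)=(1.0000,0.0000)
member 6 (3-4): L=3.5608, (cx,cy)=(0.4432,-0.8964)
solve A·x = −loads:
  F[0-1] = -479.6179 N (compression)
  F[0-2] = -140.0318 N (compression)
  F[1-2] = +474.9179 N (tension)
  F[1-3] = +300.5460 N (tension)
  F[2-3] = -361.8789 N (compression)
  F[2-4] = -161.9101 N (compression)
  F[3-4] = +365.3494 N (tension)
  Rx@0 = +334.6800 N
  Ry@0 = +438.3439 N
  Ry@4 = -327.5139 N

300.546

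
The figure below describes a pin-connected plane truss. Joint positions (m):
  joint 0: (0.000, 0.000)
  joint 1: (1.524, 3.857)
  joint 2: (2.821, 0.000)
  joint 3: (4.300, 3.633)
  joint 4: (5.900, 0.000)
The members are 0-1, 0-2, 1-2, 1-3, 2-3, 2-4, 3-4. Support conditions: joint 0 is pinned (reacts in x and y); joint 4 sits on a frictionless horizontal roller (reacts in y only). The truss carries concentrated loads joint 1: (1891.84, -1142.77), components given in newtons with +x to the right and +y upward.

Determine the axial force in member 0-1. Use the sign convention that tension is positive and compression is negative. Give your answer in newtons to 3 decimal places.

N=5 nodes, M=7 members, R=3 reactions → 2N=10, M+R=10
member 0 (0-1): L=4.1472, (cx,cy)=(0.3675,0.9300)
member 1 (0-2): L=2.8210, (cx,cy)=(1.0000,0.0000)
member 2 (1-2): L=4.0692, (cx,cy)=(0.3187,-0.9478)
member 3 (1-3): L=2.7850, (cx,cy)=(0.9968,-0.0804)
member 4 (2-3): L=3.9225, (cx,cy)=(0.3771,0.9262)
member 5 (2-4): L=3.0790, (cx,cy)=(1.0000,0.0000)
member 6 (3-4): L=3.9697, (cx,cy)=(0.4031,-0.9152)
solve A·x = −loads:
  F[0-1] = +418.4413 N (tension)
  F[0-2] = +1738.0714 N (tension)
  F[1-2] = -1509.2154 N (compression)
  F[1-3] = -1261.1200 N (compression)
  F[2-3] = +1544.4989 N (tension)
  F[2-4] = +674.6749 N (tension)
  F[3-4] = -1673.9196 N (compression)
  Rx@0 = -1891.8400 N
  Ry@0 = -389.1636 N
  Ry@4 = +1531.9336 N

418.441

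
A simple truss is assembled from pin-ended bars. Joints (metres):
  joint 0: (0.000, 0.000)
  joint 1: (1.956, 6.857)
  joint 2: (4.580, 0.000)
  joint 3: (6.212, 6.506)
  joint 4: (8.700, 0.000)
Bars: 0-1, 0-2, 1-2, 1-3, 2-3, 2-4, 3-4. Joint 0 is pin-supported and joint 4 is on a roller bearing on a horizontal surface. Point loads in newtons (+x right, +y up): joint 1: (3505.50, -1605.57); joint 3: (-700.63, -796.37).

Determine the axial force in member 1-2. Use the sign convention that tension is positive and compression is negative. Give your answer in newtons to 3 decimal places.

N=5 nodes, M=7 members, R=3 reactions → 2N=10, M+R=10
member 0 (0-1): L=7.1305, (cx,cy)=(0.2743,0.9616)
member 1 (0-2): L=4.5800, (cx,cy)=(1.0000,0.0000)
member 2 (1-2): L=7.3419, (cx,cy)=(0.3574,-0.9340)
member 3 (1-3): L=4.2704, (cx,cy)=(0.9966,-0.0822)
member 4 (2-3): L=6.7076, (cx,cy)=(0.2433,0.9699)
member 5 (2-4): L=4.1200, (cx,cy)=(1.0000,0.0000)
member 6 (3-4): L=6.9655, (cx,cy)=(0.3572,-0.9340)
solve A·x = −loads:
  F[0-1] = +797.1990 N (tension)
  F[0-2] = +2586.1875 N (tension)
  F[1-2] = -2323.0229 N (compression)
  F[1-3] = -2464.9102 N (compression)
  F[2-3] = +2236.8086 N (tension)
  F[2-4] = +1211.7082 N (tension)
  F[3-4] = -3392.3444 N (compression)
  Rx@0 = -2804.8700 N
  Ry@0 = -766.6186 N
  Ry@4 = +3168.5586 N

-2323.023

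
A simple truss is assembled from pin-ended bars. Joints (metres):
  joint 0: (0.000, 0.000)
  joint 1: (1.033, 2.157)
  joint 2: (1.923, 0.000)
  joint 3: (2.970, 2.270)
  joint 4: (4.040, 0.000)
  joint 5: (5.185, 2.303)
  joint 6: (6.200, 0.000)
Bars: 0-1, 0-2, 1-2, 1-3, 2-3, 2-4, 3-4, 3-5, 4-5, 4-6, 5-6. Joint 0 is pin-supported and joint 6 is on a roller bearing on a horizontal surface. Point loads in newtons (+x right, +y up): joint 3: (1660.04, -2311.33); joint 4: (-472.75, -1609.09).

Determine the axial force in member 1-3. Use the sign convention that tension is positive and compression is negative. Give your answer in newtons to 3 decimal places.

N=7 nodes, M=11 members, R=3 reactions → 2N=14, M+R=14
member 0 (0-1): L=2.3916, (cx,cy)=(0.4319,0.9019)
member 1 (0-2): L=1.9230, (cx,cy)=(1.0000,0.0000)
member 2 (1-2): L=2.3334, (cx,cy)=(0.3814,-0.9244)
member 3 (1-3): L=1.9403, (cx,cy)=(0.9983,0.0582)
member 4 (2-3): L=2.4998, (cx,cy)=(0.4188,0.9081)
member 5 (2-4): L=2.1170, (cx,cy)=(1.0000,0.0000)
member 6 (3-4): L=2.5095, (cx,cy)=(0.4264,-0.9045)
member 7 (3-5): L=2.2152, (cx,cy)=(0.9999,0.0149)
member 8 (4-5): L=2.5719, (cx,cy)=(0.4452,0.8954)
member 9 (4-6): L=2.1600, (cx,cy)=(1.0000,0.0000)
member 10 (5-6): L=2.5168, (cx,cy)=(0.4033,-0.9151)
solve A·x = −loads:
  F[0-1] = -1282.7541 N (compression)
  F[0-2] = +1741.3485 N (tension)
  F[1-2] = +1187.9774 N (tension)
  F[1-3] = -1008.8868 N (compression)
  F[2-3] = -1209.3516 N (compression)
  F[2-4] = +2700.9770 N (tension)
  F[3-4] = -1319.2315 N (compression)
  F[3-5] = -2611.5325 N (compression)
  F[4-5] = +3129.6466 N (tension)
  F[4-6] = +1217.9534 N (tension)
  F[5-6] = -3019.9853 N (compression)
  Rx@0 = -1187.2900 N
  Ry@0 = +1156.9257 N
  Ry@6 = +2763.4943 N

-1008.887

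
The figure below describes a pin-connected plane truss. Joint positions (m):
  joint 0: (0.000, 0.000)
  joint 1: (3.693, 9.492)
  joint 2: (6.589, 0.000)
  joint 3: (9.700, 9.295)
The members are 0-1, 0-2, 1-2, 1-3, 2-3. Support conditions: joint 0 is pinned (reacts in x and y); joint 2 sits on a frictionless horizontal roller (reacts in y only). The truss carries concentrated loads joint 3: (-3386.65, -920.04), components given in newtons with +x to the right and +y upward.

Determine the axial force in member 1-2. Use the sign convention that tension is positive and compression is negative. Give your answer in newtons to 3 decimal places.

N=4 nodes, M=5 members, R=3 reactions → 2N=8, M+R=8
member 0 (0-1): L=10.1851, (cx,cy)=(0.3626,0.9319)
member 1 (0-2): L=6.5890, (cx,cy)=(1.0000,0.0000)
member 2 (1-2): L=9.9240, (cx,cy)=(0.2918,-0.9565)
member 3 (1-3): L=6.0102, (cx,cy)=(0.9995,-0.0328)
member 4 (2-3): L=9.8018, (cx,cy)=(0.3174,0.9483)
solve A·x = −loads:
  F[0-1] = -4660.2286 N (compression)
  F[0-2] = -1696.9052 N (compression)
  F[1-2] = +4645.1549 N (tension)
  F[1-3] = -3046.9271 N (compression)
  F[2-3] = -1075.5204 N (compression)
  Rx@0 = +3386.6500 N
  Ry@0 = +4343.0972 N
  Ry@2 = -3423.0572 N

4645.155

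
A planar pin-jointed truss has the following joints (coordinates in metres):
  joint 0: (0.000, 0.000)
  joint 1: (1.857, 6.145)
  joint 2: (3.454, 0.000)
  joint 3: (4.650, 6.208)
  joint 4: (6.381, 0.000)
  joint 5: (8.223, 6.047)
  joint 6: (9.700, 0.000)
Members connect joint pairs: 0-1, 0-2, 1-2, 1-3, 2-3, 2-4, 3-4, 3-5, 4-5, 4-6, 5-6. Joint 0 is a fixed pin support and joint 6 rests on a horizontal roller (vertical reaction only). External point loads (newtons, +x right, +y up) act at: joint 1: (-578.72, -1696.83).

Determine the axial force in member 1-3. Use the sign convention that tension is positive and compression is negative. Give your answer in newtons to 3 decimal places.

42.225

N=7 nodes, M=11 members, R=3 reactions → 2N=14, M+R=14
member 0 (0-1): L=6.4195, (cx,cy)=(0.2893,0.9572)
member 1 (0-2): L=3.4540, (cx,cy)=(1.0000,0.0000)
member 2 (1-2): L=6.3491, (cx,cy)=(0.2515,-0.9678)
member 3 (1-3): L=2.7937, (cx,cy)=(0.9997,0.0226)
member 4 (2-3): L=6.3222, (cx,cy)=(0.1892,0.9819)
member 5 (2-4): L=2.9270, (cx,cy)=(1.0000,0.0000)
member 6 (3-4): L=6.4448, (cx,cy)=(0.2686,-0.9633)
member 7 (3-5): L=3.5766, (cx,cy)=(0.9990,-0.0450)
member 8 (4-5): L=6.3213, (cx,cy)=(0.2914,0.9566)
member 9 (4-6): L=3.3190, (cx,cy)=(1.0000,0.0000)
member 10 (5-6): L=6.2248, (cx,cy)=(0.2373,-0.9714)
solve A·x = −loads:
  F[0-1] = -1816.2585 N (compression)
  F[0-2] = -53.3188 N (compression)
  F[1-2] = +44.1469 N (tension)
  F[1-3] = +42.2253 N (tension)
  F[2-3] = -43.5133 N (compression)
  F[2-4] = -33.9829 N (compression)
  F[3-4] = +42.3109 N (tension)
  F[3-5] = +22.6416 N (tension)
  F[4-5] = -42.6051 N (compression)
  F[4-6] = -10.2038 N (compression)
  F[5-6] = +43.0035 N (tension)
  Rx@0 = +578.7200 N
  Ry@0 = +1738.6054 N
  Ry@6 = -41.7754 N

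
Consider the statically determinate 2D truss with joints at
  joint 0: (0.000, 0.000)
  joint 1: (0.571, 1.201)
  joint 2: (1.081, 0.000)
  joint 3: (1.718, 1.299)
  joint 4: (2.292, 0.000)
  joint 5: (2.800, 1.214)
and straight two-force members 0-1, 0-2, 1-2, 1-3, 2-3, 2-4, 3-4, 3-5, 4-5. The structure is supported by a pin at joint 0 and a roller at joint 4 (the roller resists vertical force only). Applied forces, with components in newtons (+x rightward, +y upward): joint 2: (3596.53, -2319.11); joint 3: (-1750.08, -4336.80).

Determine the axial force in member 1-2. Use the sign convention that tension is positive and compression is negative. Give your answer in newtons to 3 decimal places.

3322.448

N=6 nodes, M=9 members, R=3 reactions → 2N=12, M+R=12
member 0 (0-1): L=1.3298, (cx,cy)=(0.4294,0.9031)
member 1 (0-2): L=1.0810, (cx,cy)=(1.0000,0.0000)
member 2 (1-2): L=1.3048, (cx,cy)=(0.3909,-0.9204)
member 3 (1-3): L=1.1512, (cx,cy)=(0.9964,0.0851)
member 4 (2-3): L=1.4468, (cx,cy)=(0.4403,0.8979)
member 5 (2-4): L=1.2110, (cx,cy)=(1.0000,0.0000)
member 6 (3-4): L=1.4202, (cx,cy)=(0.4042,-0.9147)
member 7 (3-5): L=1.0853, (cx,cy)=(0.9969,-0.0783)
member 8 (4-5): L=1.3160, (cx,cy)=(0.3860,0.9225)
solve A·x = −loads:
  F[0-1] = -3657.6141 N (compression)
  F[0-2] = +3416.9523 N (tension)
  F[1-2] = +3322.4484 N (tension)
  F[1-3] = -2879.5836 N (compression)
  F[2-3] = -823.1064 N (compression)
  F[2-4] = +1481.4544 N (tension)
  F[3-4] = -3665.3554 N (compression)
  F[3-5] = +0.0000 N (tension)
  F[4-5] = -0.0000 N (compression)
  Rx@0 = -1846.4500 N
  Ry@0 = +3303.2807 N
  Ry@4 = +3352.6293 N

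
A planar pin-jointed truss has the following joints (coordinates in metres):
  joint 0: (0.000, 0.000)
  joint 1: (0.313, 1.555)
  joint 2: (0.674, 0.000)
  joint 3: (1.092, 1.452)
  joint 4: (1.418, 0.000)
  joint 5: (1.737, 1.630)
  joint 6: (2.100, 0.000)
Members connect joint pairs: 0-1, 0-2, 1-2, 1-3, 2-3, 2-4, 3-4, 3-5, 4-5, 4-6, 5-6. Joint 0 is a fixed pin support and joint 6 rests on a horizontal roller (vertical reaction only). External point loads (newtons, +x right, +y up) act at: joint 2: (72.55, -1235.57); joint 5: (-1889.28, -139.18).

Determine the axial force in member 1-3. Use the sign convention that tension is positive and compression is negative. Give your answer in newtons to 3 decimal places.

N=7 nodes, M=11 members, R=3 reactions → 2N=14, M+R=14
member 0 (0-1): L=1.5862, (cx,cy)=(0.1973,0.9803)
member 1 (0-2): L=0.6740, (cx,cy)=(1.0000,0.0000)
member 2 (1-2): L=1.5964, (cx,cy)=(0.2261,-0.9741)
member 3 (1-3): L=0.7858, (cx,cy)=(0.9914,-0.1311)
member 4 (2-3): L=1.5110, (cx,cy)=(0.2766,0.9610)
member 5 (2-4): L=0.7440, (cx,cy)=(1.0000,0.0000)
member 6 (3-4): L=1.4881, (cx,cy)=(0.2191,-0.9757)
member 7 (3-5): L=0.6691, (cx,cy)=(0.9640,0.2660)
member 8 (4-5): L=1.6609, (cx,cy)=(0.1921,0.9814)
member 9 (4-6): L=0.6820, (cx,cy)=(1.0000,0.0000)
member 10 (5-6): L=1.6699, (cx,cy)=(0.2174,-0.9761)
solve A·x = −loads:
  F[0-1] = -2376.2331 N (compression)
  F[0-2] = -1347.8318 N (compression)
  F[1-2] = +2532.8562 N (tension)
  F[1-3] = -1050.7452 N (compression)
  F[2-3] = -1281.6931 N (compression)
  F[2-4] = -493.0287 N (compression)
  F[3-4] = +683.8852 N (tension)
  F[3-5] = -1603.8595 N (compression)
  F[4-5] = -679.9324 N (compression)
  F[4-6] = -212.6245 N (compression)
  F[5-6] = +978.1495 N (tension)
  Rx@0 = +1816.7300 N
  Ry@0 = +2329.5103 N
  Ry@6 = -954.7603 N

-1050.745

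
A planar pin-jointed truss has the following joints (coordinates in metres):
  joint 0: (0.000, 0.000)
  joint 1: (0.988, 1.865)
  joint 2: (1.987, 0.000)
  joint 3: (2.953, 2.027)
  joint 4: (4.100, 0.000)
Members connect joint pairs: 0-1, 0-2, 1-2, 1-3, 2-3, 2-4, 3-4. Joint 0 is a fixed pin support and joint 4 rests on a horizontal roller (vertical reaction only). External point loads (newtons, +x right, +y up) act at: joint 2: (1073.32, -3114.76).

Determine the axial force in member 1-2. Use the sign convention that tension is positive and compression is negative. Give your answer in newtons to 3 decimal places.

N=5 nodes, M=7 members, R=3 reactions → 2N=10, M+R=10
member 0 (0-1): L=2.1105, (cx,cy)=(0.4681,0.8837)
member 1 (0-2): L=1.9870, (cx,cy)=(1.0000,0.0000)
member 2 (1-2): L=2.1157, (cx,cy)=(0.4722,-0.8815)
member 3 (1-3): L=1.9717, (cx,cy)=(0.9966,0.0822)
member 4 (2-3): L=2.2454, (cx,cy)=(0.4302,0.9027)
member 5 (2-4): L=2.1130, (cx,cy)=(1.0000,0.0000)
member 6 (3-4): L=2.3290, (cx,cy)=(0.4925,-0.8703)
solve A·x = −loads:
  F[0-1] = -1816.5798 N (compression)
  F[0-2] = +1923.7104 N (tension)
  F[1-2] = +1667.8444 N (tension)
  F[1-3] = -1643.4735 N (compression)
  F[2-3] = +1821.7581 N (tension)
  F[2-4] = +854.1778 N (tension)
  F[3-4] = -1734.4358 N (compression)
  Rx@0 = -1073.3200 N
  Ry@0 = +1605.2409 N
  Ry@4 = +1509.5191 N

1667.844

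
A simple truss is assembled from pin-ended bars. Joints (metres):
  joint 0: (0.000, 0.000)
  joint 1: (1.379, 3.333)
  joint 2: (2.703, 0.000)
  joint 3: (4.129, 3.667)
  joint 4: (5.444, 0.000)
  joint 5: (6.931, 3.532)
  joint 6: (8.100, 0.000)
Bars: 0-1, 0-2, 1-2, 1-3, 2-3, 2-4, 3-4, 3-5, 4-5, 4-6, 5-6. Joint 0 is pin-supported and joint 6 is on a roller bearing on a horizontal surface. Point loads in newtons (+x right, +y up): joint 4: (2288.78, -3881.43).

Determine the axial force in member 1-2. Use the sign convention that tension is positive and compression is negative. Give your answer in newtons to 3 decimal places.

N=7 nodes, M=11 members, R=3 reactions → 2N=14, M+R=14
member 0 (0-1): L=3.6070, (cx,cy)=(0.3823,0.9240)
member 1 (0-2): L=2.7030, (cx,cy)=(1.0000,0.0000)
member 2 (1-2): L=3.5863, (cx,cy)=(0.3692,-0.9294)
member 3 (1-3): L=2.7702, (cx,cy)=(0.9927,0.1206)
member 4 (2-3): L=3.9345, (cx,cy)=(0.3624,0.9320)
member 5 (2-4): L=2.7410, (cx,cy)=(1.0000,0.0000)
member 6 (3-4): L=3.8957, (cx,cy)=(0.3376,-0.9413)
member 7 (3-5): L=2.8053, (cx,cy)=(0.9988,-0.0481)
member 8 (4-5): L=3.8323, (cx,cy)=(0.3880,0.9217)
member 9 (4-6): L=2.6560, (cx,cy)=(1.0000,0.0000)
member 10 (5-6): L=3.7204, (cx,cy)=(0.3142,-0.9494)
solve A·x = −loads:
  F[0-1] = -1377.3585 N (compression)
  F[0-2] = +2815.3593 N (tension)
  F[1-2] = +1240.7862 N (tension)
  F[1-3] = -991.8863 N (compression)
  F[2-3] = -1237.2572 N (compression)
  F[2-4] = +3721.8545 N (tension)
  F[3-4] = +1450.4972 N (tension)
  F[3-5] = -1924.9284 N (compression)
  F[4-5] = +2729.9611 N (tension)
  F[4-6] = +863.4132 N (tension)
  F[5-6] = -2747.8756 N (compression)
  Rx@0 = -2288.7800 N
  Ry@0 = +1272.7257 N
  Ry@6 = +2608.7043 N

1240.786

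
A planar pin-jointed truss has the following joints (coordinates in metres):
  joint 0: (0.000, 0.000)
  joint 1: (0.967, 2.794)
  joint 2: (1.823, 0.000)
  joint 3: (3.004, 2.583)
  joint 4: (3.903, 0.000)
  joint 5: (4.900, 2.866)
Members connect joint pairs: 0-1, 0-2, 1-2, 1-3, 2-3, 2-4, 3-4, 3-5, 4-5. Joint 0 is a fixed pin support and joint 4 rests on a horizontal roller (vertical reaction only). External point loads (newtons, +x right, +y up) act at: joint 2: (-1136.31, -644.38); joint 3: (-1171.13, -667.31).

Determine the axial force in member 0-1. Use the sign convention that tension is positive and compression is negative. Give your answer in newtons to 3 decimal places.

-1346.201

N=6 nodes, M=9 members, R=3 reactions → 2N=12, M+R=12
member 0 (0-1): L=2.9566, (cx,cy)=(0.3271,0.9450)
member 1 (0-2): L=1.8230, (cx,cy)=(1.0000,0.0000)
member 2 (1-2): L=2.9222, (cx,cy)=(0.2929,-0.9561)
member 3 (1-3): L=2.0479, (cx,cy)=(0.9947,-0.1030)
member 4 (2-3): L=2.8402, (cx,cy)=(0.4158,0.9094)
member 5 (2-4): L=2.0800, (cx,cy)=(1.0000,0.0000)
member 6 (3-4): L=2.7350, (cx,cy)=(0.3287,-0.9444)
member 7 (3-5): L=1.9170, (cx,cy)=(0.9890,0.1476)
member 8 (4-5): L=3.0345, (cx,cy)=(0.3286,0.9445)
solve A·x = −loads:
  F[0-1] = -1346.2008 N (compression)
  F[0-2] = -1867.1460 N (compression)
  F[1-2] = +1423.3996 N (tension)
  F[1-3] = -861.8391 N (compression)
  F[2-3] = -787.9287 N (compression)
  F[2-4] = +13.7573 N (tension)
  F[3-4] = -41.8530 N (compression)
  F[3-5] = -0.0000 N (compression)
  F[4-5] = +0.0000 N (tension)
  Rx@0 = +2307.4400 N
  Ry@0 = +1272.1627 N
  Ry@4 = +39.5273 N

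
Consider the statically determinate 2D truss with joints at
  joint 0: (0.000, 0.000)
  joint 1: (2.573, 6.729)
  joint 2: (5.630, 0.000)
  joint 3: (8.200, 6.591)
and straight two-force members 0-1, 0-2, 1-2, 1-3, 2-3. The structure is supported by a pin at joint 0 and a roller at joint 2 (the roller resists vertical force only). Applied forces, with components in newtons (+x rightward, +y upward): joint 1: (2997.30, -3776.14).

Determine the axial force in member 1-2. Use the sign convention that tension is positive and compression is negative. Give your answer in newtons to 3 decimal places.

-5830.241

N=4 nodes, M=5 members, R=3 reactions → 2N=8, M+R=8
member 0 (0-1): L=7.2041, (cx,cy)=(0.3572,0.9340)
member 1 (0-2): L=5.6300, (cx,cy)=(1.0000,0.0000)
member 2 (1-2): L=7.3909, (cx,cy)=(0.4136,-0.9104)
member 3 (1-3): L=5.6287, (cx,cy)=(0.9997,-0.0245)
member 4 (2-3): L=7.0743, (cx,cy)=(0.3633,0.9317)
solve A·x = −loads:
  F[0-1] = +1640.1801 N (tension)
  F[0-2] = +2411.5010 N (tension)
  F[1-2] = -5830.2409 N (compression)
  F[1-3] = -0.0000 N (compression)
  F[2-3] = +0.0000 N (tension)
  Rx@0 = -2997.3000 N
  Ry@0 = -1532.0021 N
  Ry@2 = +5308.1421 N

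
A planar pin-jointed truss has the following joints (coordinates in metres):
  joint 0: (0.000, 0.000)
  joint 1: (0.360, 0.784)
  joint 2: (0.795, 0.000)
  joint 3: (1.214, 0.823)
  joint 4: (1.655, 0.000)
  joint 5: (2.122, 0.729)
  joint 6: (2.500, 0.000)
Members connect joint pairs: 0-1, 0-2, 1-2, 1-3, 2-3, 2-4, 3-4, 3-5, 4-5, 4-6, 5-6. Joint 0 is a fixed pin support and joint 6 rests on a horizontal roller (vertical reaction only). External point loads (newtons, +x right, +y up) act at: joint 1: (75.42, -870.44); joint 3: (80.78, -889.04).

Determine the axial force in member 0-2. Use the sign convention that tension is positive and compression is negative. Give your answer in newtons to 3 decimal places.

N=7 nodes, M=11 members, R=3 reactions → 2N=14, M+R=14
member 0 (0-1): L=0.8627, (cx,cy)=(0.4173,0.9088)
member 1 (0-2): L=0.7950, (cx,cy)=(1.0000,0.0000)
member 2 (1-2): L=0.8966, (cx,cy)=(0.4852,-0.8744)
member 3 (1-3): L=0.8549, (cx,cy)=(0.9990,0.0456)
member 4 (2-3): L=0.9235, (cx,cy)=(0.4537,0.8912)
member 5 (2-4): L=0.8600, (cx,cy)=(1.0000,0.0000)
member 6 (3-4): L=0.9337, (cx,cy)=(0.4723,-0.8814)
member 7 (3-5): L=0.9129, (cx,cy)=(0.9947,-0.1030)
member 8 (4-5): L=0.8658, (cx,cy)=(0.5394,0.8420)
member 9 (4-6): L=0.8450, (cx,cy)=(1.0000,0.0000)
member 10 (5-6): L=0.8212, (cx,cy)=(0.4603,-0.8878)
solve A·x = −loads:
  F[0-1] = -1267.8367 N (compression)
  F[0-2] = +685.2596 N (tension)
  F[1-2] = +283.4440 N (tension)
  F[1-3] = -742.7713 N (compression)
  F[2-3] = -278.1212 N (compression)
  F[2-4] = +948.9612 N (tension)
  F[3-4] = -611.4628 N (compression)
  F[3-5] = -663.6890 N (compression)
  F[4-5] = +640.0678 N (tension)
  F[4-6] = +314.8992 N (tension)
  F[5-6] = -684.0919 N (compression)
  Rx@0 = -156.2000 N
  Ry@0 = +1152.1743 N
  Ry@6 = +607.3057 N

685.260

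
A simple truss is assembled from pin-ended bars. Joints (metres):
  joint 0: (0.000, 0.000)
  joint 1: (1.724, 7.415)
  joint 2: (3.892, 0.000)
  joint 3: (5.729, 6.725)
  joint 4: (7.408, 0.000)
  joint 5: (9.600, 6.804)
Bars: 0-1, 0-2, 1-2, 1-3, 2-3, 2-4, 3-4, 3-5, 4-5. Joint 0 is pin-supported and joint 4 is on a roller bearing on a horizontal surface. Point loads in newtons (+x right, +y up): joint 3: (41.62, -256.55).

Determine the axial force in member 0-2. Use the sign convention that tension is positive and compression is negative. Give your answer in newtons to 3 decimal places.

N=6 nodes, M=9 members, R=3 reactions → 2N=12, M+R=12
member 0 (0-1): L=7.6128, (cx,cy)=(0.2265,0.9740)
member 1 (0-2): L=3.8920, (cx,cy)=(1.0000,0.0000)
member 2 (1-2): L=7.7254, (cx,cy)=(0.2806,-0.9598)
member 3 (1-3): L=4.0640, (cx,cy)=(0.9855,-0.1698)
member 4 (2-3): L=6.9714, (cx,cy)=(0.2635,0.9647)
member 5 (2-4): L=3.5160, (cx,cy)=(1.0000,0.0000)
member 6 (3-4): L=6.9314, (cx,cy)=(0.2422,-0.9702)
member 7 (3-5): L=3.8718, (cx,cy)=(0.9998,0.0204)
member 8 (4-5): L=7.1484, (cx,cy)=(0.3066,0.9518)
solve A·x = −loads:
  F[0-1] = -20.9067 N (compression)
  F[0-2] = +46.3546 N (tension)
  F[1-2] = +23.2364 N (tension)
  F[1-3] = -11.4212 N (compression)
  F[2-3] = -23.1198 N (compression)
  F[2-4] = +58.9676 N (tension)
  F[3-4] = -243.4363 N (compression)
  F[3-5] = -0.0000 N (compression)
  F[4-5] = +0.0000 N (tension)
  Rx@0 = -41.6200 N
  Ry@0 = +20.3635 N
  Ry@4 = +236.1865 N

46.355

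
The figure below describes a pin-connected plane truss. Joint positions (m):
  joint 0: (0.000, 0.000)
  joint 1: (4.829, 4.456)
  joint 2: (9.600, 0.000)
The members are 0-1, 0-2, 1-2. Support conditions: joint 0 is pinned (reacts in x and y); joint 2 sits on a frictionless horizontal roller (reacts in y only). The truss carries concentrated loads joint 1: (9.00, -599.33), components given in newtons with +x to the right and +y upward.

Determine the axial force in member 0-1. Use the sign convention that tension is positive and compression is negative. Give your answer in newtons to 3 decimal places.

N=3 nodes, M=3 members, R=3 reactions → 2N=6, M+R=6
member 0 (0-1): L=6.5708, (cx,cy)=(0.7349,0.6782)
member 1 (0-2): L=9.6000, (cx,cy)=(1.0000,0.0000)
member 2 (1-2): L=6.5283, (cx,cy)=(0.7308,-0.6826)
solve A·x = −loads:
  F[0-1] = -433.0538 N (compression)
  F[0-2] = +327.2600 N (tension)
  F[1-2] = -447.7977 N (compression)
  Rx@0 = -9.0000 N
  Ry@0 = +293.6770 N
  Ry@2 = +305.6530 N

-433.054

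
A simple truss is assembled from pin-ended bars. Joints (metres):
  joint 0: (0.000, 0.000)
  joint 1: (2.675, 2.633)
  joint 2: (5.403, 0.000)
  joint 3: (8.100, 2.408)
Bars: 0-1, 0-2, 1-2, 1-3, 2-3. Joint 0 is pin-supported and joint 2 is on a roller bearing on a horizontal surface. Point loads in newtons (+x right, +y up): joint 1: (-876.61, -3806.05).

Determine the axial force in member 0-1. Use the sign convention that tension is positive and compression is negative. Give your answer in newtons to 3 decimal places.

N=4 nodes, M=5 members, R=3 reactions → 2N=8, M+R=8
member 0 (0-1): L=3.7534, (cx,cy)=(0.7127,0.7015)
member 1 (0-2): L=5.4030, (cx,cy)=(1.0000,0.0000)
member 2 (1-2): L=3.7914, (cx,cy)=(0.7195,-0.6945)
member 3 (1-3): L=5.4297, (cx,cy)=(0.9991,-0.0414)
member 4 (2-3): L=3.6156, (cx,cy)=(0.7459,0.6660)
solve A·x = −loads:
  F[0-1] = -3348.4218 N (compression)
  F[0-2] = +1509.7416 N (tension)
  F[1-2] = -2098.2501 N (compression)
  F[1-3] = +0.0000 N (tension)
  F[2-3] = -0.0000 N (compression)
  Rx@0 = +876.6100 N
  Ry@0 = +2348.8837 N
  Ry@2 = +1457.1663 N

-3348.422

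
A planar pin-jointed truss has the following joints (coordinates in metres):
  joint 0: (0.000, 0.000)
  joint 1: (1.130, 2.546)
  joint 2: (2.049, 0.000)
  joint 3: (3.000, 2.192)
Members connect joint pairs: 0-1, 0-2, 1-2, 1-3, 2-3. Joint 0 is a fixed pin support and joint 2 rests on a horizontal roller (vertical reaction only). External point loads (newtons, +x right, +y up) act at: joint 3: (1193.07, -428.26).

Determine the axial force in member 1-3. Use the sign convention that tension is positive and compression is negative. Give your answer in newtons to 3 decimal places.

N=4 nodes, M=5 members, R=3 reactions → 2N=8, M+R=8
member 0 (0-1): L=2.7855, (cx,cy)=(0.4057,0.9140)
member 1 (0-2): L=2.0490, (cx,cy)=(1.0000,0.0000)
member 2 (1-2): L=2.7068, (cx,cy)=(0.3395,-0.9406)
member 3 (1-3): L=1.9032, (cx,cy)=(0.9825,-0.1860)
member 4 (2-3): L=2.3894, (cx,cy)=(0.3980,0.9174)
solve A·x = −loads:
  F[0-1] = +1613.8645 N (tension)
  F[0-2] = +538.3702 N (tension)
  F[1-2] = -1824.7061 N (compression)
  F[1-3] = +1296.8499 N (tension)
  F[2-3] = -203.8890 N (compression)
  Rx@0 = -1193.0700 N
  Ry@0 = -1475.1023 N
  Ry@2 = +1903.3623 N

1296.850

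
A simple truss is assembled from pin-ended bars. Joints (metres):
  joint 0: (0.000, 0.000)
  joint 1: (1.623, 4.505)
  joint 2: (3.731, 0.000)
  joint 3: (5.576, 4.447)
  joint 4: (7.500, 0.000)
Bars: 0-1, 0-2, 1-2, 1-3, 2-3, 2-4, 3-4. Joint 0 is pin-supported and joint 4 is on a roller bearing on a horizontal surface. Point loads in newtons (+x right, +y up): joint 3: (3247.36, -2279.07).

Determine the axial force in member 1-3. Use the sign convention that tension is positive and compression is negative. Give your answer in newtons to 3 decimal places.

1118.244

N=5 nodes, M=7 members, R=3 reactions → 2N=10, M+R=10
member 0 (0-1): L=4.7884, (cx,cy)=(0.3389,0.9408)
member 1 (0-2): L=3.7310, (cx,cy)=(1.0000,0.0000)
member 2 (1-2): L=4.9738, (cx,cy)=(0.4238,-0.9057)
member 3 (1-3): L=3.9534, (cx,cy)=(0.9999,-0.0147)
member 4 (2-3): L=4.8145, (cx,cy)=(0.3832,0.9237)
member 5 (2-4): L=3.7690, (cx,cy)=(1.0000,0.0000)
member 6 (3-4): L=4.8454, (cx,cy)=(0.3971,-0.9178)
solve A·x = −loads:
  F[0-1] = +1425.1699 N (tension)
  F[0-2] = +2764.3110 N (tension)
  F[1-2] = -1498.4510 N (compression)
  F[1-3] = +1118.2440 N (tension)
  F[2-3] = +1469.3899 N (tension)
  F[2-4] = +1566.1458 N (tension)
  F[3-4] = -3944.1536 N (compression)
  Rx@0 = -3247.3600 N
  Ry@0 = -1340.8106 N
  Ry@4 = +3619.8806 N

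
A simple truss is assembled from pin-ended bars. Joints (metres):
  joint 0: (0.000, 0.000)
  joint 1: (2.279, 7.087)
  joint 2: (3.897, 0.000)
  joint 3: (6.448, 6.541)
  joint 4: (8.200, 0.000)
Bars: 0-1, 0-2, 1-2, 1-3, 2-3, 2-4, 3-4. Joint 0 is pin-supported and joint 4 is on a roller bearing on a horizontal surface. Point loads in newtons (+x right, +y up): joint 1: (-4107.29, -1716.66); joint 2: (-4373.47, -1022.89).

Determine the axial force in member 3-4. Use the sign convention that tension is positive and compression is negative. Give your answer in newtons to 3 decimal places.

2677.750

N=5 nodes, M=7 members, R=3 reactions → 2N=10, M+R=10
member 0 (0-1): L=7.4444, (cx,cy)=(0.3061,0.9520)
member 1 (0-2): L=3.8970, (cx,cy)=(1.0000,0.0000)
member 2 (1-2): L=7.2694, (cx,cy)=(0.2226,-0.9749)
member 3 (1-3): L=4.2046, (cx,cy)=(0.9915,-0.1299)
member 4 (2-3): L=7.0208, (cx,cy)=(0.3633,0.9317)
member 5 (2-4): L=4.3030, (cx,cy)=(1.0000,0.0000)
member 6 (3-4): L=6.7716, (cx,cy)=(0.2587,-0.9660)
solve A·x = −loads:
  F[0-1] = -5594.7368 N (compression)
  F[0-2] = -6768.0137 N (compression)
  F[1-2] = +3484.8602 N (tension)
  F[1-3] = +1632.7143 N (tension)
  F[2-3] = -2548.7484 N (compression)
  F[2-4] = -692.8107 N (compression)
  F[3-4] = +2677.7497 N (tension)
  Rx@0 = +8480.7600 N
  Ry@0 = +5326.1224 N
  Ry@4 = -2586.5724 N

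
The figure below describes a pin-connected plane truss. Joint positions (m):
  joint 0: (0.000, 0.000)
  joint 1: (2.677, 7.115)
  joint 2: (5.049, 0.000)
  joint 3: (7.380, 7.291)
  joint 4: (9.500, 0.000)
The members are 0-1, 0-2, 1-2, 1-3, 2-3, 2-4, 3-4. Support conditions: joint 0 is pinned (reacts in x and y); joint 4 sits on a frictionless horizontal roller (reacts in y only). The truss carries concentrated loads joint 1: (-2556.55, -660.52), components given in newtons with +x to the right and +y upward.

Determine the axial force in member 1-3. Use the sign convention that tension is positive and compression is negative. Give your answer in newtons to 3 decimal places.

N=5 nodes, M=7 members, R=3 reactions → 2N=10, M+R=10
member 0 (0-1): L=7.6019, (cx,cy)=(0.3521,0.9359)
member 1 (0-2): L=5.0490, (cx,cy)=(1.0000,0.0000)
member 2 (1-2): L=7.5000, (cx,cy)=(0.3163,-0.9487)
member 3 (1-3): L=4.7063, (cx,cy)=(0.9993,0.0374)
member 4 (2-3): L=7.6546, (cx,cy)=(0.3045,0.9525)
member 5 (2-4): L=4.4510, (cx,cy)=(1.0000,0.0000)
member 6 (3-4): L=7.5930, (cx,cy)=(0.2792,-0.9602)
solve A·x = −loads:
  F[0-1] = -2552.6226 N (compression)
  F[0-2] = -1657.6522 N (compression)
  F[1-2] = +1864.2556 N (tension)
  F[1-3] = +1068.7959 N (tension)
  F[2-3] = -1856.7506 N (compression)
  F[2-4] = -502.6223 N (compression)
  F[3-4] = +1800.1849 N (tension)
  Rx@0 = +2556.5500 N
  Ry@0 = +2389.1138 N
  Ry@4 = -1728.5938 N

1068.796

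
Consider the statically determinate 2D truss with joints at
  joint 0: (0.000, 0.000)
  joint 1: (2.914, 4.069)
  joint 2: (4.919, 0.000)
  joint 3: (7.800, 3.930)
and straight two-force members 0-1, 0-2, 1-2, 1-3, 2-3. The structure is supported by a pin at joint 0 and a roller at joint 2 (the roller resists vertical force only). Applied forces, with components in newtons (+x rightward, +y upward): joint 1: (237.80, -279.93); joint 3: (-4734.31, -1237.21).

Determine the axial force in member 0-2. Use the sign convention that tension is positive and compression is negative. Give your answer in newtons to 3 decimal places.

-2365.820

N=4 nodes, M=5 members, R=3 reactions → 2N=8, M+R=8
member 0 (0-1): L=5.0048, (cx,cy)=(0.5822,0.8130)
member 1 (0-2): L=4.9190, (cx,cy)=(1.0000,0.0000)
member 2 (1-2): L=4.5362, (cx,cy)=(0.4420,-0.8970)
member 3 (1-3): L=4.8880, (cx,cy)=(0.9996,-0.0284)
member 4 (2-3): L=4.8729, (cx,cy)=(0.5912,0.8065)
solve A·x = −loads:
  F[0-1] = -3659.4743 N (compression)
  F[0-2] = -2365.8195 N (compression)
  F[1-2] = +3123.6370 N (tension)
  F[1-3] = -3750.6655 N (compression)
  F[2-3] = -1666.2906 N (compression)
  Rx@0 = +4496.5100 N
  Ry@0 = +2975.2160 N
  Ry@2 = -1458.0760 N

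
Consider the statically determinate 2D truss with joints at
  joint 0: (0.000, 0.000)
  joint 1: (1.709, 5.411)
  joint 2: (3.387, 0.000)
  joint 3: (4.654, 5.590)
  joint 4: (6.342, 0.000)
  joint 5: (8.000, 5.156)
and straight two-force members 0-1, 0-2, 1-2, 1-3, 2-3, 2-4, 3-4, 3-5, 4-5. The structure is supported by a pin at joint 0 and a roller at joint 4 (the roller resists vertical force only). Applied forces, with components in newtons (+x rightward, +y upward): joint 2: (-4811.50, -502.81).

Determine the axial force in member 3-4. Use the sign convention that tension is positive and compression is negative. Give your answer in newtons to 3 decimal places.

N=6 nodes, M=9 members, R=3 reactions → 2N=12, M+R=12
member 0 (0-1): L=5.6745, (cx,cy)=(0.3012,0.9536)
member 1 (0-2): L=3.3870, (cx,cy)=(1.0000,0.0000)
member 2 (1-2): L=5.6652, (cx,cy)=(0.2962,-0.9551)
member 3 (1-3): L=2.9504, (cx,cy)=(0.9982,0.0607)
member 4 (2-3): L=5.7318, (cx,cy)=(0.2210,0.9753)
member 5 (2-4): L=2.9550, (cx,cy)=(1.0000,0.0000)
member 6 (3-4): L=5.8393, (cx,cy)=(0.2891,-0.9573)
member 7 (3-5): L=3.3740, (cx,cy)=(0.9917,-0.1286)
member 8 (4-5): L=5.4160, (cx,cy)=(0.3061,0.9520)
solve A·x = −loads:
  F[0-1] = -245.6874 N (compression)
  F[0-2] = -4737.5055 N (compression)
  F[1-2] = +236.1270 N (tension)
  F[1-3] = -144.1995 N (compression)
  F[2-3] = +284.3115 N (tension)
  F[2-4] = +81.0874 N (tension)
  F[3-4] = -280.5059 N (compression)
  F[3-5] = -0.0000 N (compression)
  F[4-5] = +0.0000 N (tension)
  Rx@0 = +4811.5000 N
  Ry@0 = +234.2800 N
  Ry@4 = +268.5300 N

-280.506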